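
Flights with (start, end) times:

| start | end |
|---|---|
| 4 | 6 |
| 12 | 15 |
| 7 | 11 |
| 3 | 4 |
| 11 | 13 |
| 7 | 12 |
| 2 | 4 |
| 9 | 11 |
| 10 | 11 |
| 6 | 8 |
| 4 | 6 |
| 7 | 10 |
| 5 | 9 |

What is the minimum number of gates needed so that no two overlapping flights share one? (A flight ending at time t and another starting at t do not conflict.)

5

Events (time:±→running): 2:+→1 3:+→2 4:-→1 4:-→0 4:+→1 4:+→2 5:+→3 6:-→2 6:-→1 6:+→2 7:+→3 7:+→4 7:+→5 … peak 5.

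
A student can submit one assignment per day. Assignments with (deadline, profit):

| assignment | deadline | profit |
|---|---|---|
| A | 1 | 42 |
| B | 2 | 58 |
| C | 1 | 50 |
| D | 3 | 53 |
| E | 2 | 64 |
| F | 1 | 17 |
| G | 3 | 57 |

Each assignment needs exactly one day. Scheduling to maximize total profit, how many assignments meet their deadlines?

3

Sort by profit descending; place each in the latest free slot ≤ its deadline.
Profit order: E=64 B=58 G=57 D=53 C=50 A=42 F=17
Assign: E→slot 2, B→slot 1, G→slot 3, D skipped, C skipped, A skipped, F skipped.
Slots: [1:B] [2:E] [3:G]
3 of 7 scheduled.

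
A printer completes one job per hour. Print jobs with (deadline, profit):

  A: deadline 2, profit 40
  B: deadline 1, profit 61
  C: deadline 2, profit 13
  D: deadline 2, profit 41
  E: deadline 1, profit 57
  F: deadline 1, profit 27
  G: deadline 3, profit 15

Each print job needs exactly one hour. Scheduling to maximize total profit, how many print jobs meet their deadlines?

3

Sort by profit descending; place each in the latest free slot ≤ its deadline.
By profit: B(d1,61), E(d1,57), D(d2,41), A(d2,40), F(d1,27), G(d3,15), C(d2,13)
B→slot 1; E skipped; D→slot 2; A skipped; F skipped; G→slot 3; C skipped.
3 of 7 scheduled.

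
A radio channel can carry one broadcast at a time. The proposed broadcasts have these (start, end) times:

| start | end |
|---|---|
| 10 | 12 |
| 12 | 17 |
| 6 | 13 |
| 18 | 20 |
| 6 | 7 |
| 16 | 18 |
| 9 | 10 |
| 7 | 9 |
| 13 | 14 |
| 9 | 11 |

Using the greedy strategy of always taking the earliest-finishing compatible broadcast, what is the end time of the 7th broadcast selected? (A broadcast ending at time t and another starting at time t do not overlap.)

Greedy by earliest finish: after sorting by end time, pick each interval compatible with the last pick.
By end time: (6,7), (7,9), (9,10), (9,11), (10,12), (6,13), (13,14), (12,17), (16,18), (18,20).
Pick (6,7); next start ≥ 7 → (7,9); next start ≥ 9 → (9,10); next start ≥ 10 → (10,12); next start ≥ 12 → (13,14); next start ≥ 14 → (16,18); next start ≥ 18 → (18,20).
Selected: (6,7) (7,9) (9,10) (10,12) (13,14) (16,18) (18,20)

20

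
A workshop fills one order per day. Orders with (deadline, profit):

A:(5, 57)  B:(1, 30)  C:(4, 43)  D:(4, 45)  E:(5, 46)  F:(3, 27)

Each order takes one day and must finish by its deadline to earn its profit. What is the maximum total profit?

221

Take jobs in profit order; each goes to the latest open slot no later than its deadline.
By profit: A(d5,57), E(d5,46), D(d4,45), C(d4,43), B(d1,30), F(d3,27)
A→slot 5; E→slot 4; D→slot 3; C→slot 2; B→slot 1; F skipped.
Profit = 30 + 43 + 45 + 46 + 57 = 221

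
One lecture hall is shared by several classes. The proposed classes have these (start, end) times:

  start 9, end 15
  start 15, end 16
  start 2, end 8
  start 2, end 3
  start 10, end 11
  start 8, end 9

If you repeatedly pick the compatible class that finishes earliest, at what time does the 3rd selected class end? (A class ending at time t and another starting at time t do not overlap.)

11

Sorted by end: (2,3)  (2,8)  (8,9)  (10,11)  (9,15)  (15,16)
take (2,3); take (8,9); take (10,11); take (15,16).
Selected: (2,3) (8,9) (10,11) (15,16)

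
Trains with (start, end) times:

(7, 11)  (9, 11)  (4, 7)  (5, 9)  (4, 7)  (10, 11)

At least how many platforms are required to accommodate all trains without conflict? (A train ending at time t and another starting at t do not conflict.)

3

The answer is the maximum number of intervals overlapping at any instant.
Events (time:±→running): 4:+→1 4:+→2 5:+→3 … peak 3.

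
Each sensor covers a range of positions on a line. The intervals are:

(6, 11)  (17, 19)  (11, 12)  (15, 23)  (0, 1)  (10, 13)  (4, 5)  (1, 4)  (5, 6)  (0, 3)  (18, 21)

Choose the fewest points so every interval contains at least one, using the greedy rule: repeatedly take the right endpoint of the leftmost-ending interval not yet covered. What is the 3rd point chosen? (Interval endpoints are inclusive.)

Sort by right endpoint; whenever an interval is uncovered, place a point at its right end.
Sorted: [0,1] [0,3] [1,4] [4,5] [5,6] [6,11] [11,12] [10,13] [17,19] [18,21] [15,23]
{[0,1],[0,3],[1,4]} hit by 1; {[4,5],[5,6]} hit by 5; {[6,11],[11,12],[10,13]} hit by 11; {[17,19],[18,21],[15,23]} hit by 19.
Points: 1, 5, 11, 19 (4 total).

11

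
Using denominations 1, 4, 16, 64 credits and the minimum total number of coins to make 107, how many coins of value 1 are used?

3

107 − 1×64→43 − 2×16→11 − 2×4→3 − 3×1→0
Count of 1: 3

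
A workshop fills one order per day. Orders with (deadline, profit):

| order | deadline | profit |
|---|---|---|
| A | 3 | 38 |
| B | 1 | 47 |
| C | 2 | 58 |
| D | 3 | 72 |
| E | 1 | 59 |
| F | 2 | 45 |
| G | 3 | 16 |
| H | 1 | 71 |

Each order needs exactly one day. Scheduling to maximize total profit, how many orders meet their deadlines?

3

Sort by profit descending; place each in the latest free slot ≤ its deadline.
Profit order: D=72 H=71 E=59 C=58 B=47 F=45 A=38 G=16
Assign: D→slot 3, H→slot 1, E skipped, C→slot 2, B skipped, F skipped, A skipped, G skipped.
Slots: [1:H] [2:C] [3:D]
3 of 8 scheduled.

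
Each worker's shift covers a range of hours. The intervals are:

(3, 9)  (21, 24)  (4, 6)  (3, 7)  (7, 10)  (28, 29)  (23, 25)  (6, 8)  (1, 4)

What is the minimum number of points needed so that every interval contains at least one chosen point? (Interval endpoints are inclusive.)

4

Sorted: [1,4] [4,6] [3,7] [6,8] [3,9] [7,10] [21,24] [23,25] [28,29]
{[1,4],[4,6],[3,7]} hit by 4; {[6,8],[3,9],[7,10]} hit by 8; {[21,24],[23,25]} hit by 24; {[28,29]} hit by 29.
Points: 4, 8, 24, 29 (4 total).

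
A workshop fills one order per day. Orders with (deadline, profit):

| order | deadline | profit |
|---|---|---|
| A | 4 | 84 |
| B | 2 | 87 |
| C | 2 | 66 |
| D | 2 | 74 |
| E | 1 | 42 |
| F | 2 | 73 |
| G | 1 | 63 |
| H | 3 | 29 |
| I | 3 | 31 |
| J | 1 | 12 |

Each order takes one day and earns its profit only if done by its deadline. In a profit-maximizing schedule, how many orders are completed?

By profit: B(d2,87), A(d4,84), D(d2,74), F(d2,73), C(d2,66), G(d1,63), E(d1,42), I(d3,31), H(d3,29), J(d1,12)
B→slot 2; A→slot 4; D→slot 1; F skipped; C skipped; G skipped; E skipped; I→slot 3; H skipped; J skipped.
4 of 10 scheduled.

4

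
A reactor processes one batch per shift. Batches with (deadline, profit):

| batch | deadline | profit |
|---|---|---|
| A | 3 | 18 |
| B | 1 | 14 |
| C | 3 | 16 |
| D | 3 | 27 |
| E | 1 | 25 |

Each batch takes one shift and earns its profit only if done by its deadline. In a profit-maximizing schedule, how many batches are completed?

By profit: D(d3,27), E(d1,25), A(d3,18), C(d3,16), B(d1,14)
D→slot 3; E→slot 1; A→slot 2; C skipped; B skipped.
3 of 5 scheduled.

3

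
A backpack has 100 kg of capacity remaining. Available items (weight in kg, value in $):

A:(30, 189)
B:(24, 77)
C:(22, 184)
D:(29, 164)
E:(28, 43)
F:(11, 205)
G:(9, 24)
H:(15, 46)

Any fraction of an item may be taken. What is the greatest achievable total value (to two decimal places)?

767.67

Ratios (sorted): F 18.64, C 8.36, A 6.30, D 5.66, B 3.21, H 3.07, G 2.67, E 1.54
take F (11 @ 205); take C (22 @ 184); take A (30 @ 189); take D (29 @ 164); take 8/24 of B → 25.67. Capacity used 100/100.
Total value = 767.67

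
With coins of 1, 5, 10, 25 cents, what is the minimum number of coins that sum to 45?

Use the largest denomination that fits, subtract, and repeat.
45 = 1×25 + 2×10
Total coins = 1 + 2 = 3

3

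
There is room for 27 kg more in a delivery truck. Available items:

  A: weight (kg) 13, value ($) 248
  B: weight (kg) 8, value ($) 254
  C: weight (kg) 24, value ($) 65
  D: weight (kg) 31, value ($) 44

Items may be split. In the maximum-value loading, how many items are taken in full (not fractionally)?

2

Order: B (254/8=31.75) > A (248/13=19.08) > C (65/24=2.71) > D (44/31=1.42)
Fill: take B (8 @ 254) → take A (13 @ 248) → take 6/24 of C → 16.25; 27/27 used.
2 item(s) taken whole; one partial (take 6/24 of C).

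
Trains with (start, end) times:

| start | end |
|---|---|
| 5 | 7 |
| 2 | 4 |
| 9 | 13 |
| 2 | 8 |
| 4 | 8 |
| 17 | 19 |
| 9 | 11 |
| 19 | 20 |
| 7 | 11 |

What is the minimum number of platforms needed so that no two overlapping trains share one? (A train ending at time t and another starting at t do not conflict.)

Events (time:±→running): 2:+→1 2:+→2 4:-→1 4:+→2 5:+→3 … peak 3.

3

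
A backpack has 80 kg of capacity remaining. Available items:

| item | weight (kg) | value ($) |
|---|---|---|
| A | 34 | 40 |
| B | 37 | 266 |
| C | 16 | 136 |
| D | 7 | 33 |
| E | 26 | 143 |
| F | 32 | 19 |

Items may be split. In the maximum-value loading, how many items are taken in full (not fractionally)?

3

Order: C (136/16=8.50) > B (266/37=7.19) > E (143/26=5.50) > D (33/7=4.71) > A (40/34=1.18) > F (19/32=0.59)
Fill: take C (16 @ 136) → take B (37 @ 266) → take E (26 @ 143) → take 1/7 of D → 4.71; 80/80 used.
3 item(s) taken whole; one partial (take 1/7 of D).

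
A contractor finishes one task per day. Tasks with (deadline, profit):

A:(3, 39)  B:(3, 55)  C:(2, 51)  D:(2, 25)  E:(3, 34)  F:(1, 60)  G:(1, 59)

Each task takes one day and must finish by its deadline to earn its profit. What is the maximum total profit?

Take jobs in profit order; each goes to the latest open slot no later than its deadline.
By profit: F(d1,60), G(d1,59), B(d3,55), C(d2,51), A(d3,39), E(d3,34), D(d2,25)
F→slot 1; G skipped; B→slot 3; C→slot 2; A skipped; E skipped; D skipped.
Profit = 60 + 51 + 55 = 166

166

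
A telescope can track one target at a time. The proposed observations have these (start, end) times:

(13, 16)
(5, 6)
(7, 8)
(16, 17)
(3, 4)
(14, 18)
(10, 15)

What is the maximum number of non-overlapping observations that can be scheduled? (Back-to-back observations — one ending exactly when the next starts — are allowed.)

Sorted by end: (3,4)  (5,6)  (7,8)  (10,15)  (13,16)  (16,17)  (14,18)
take (3,4); take (5,6); take (7,8); take (10,15); skip (13,16); take (16,17).
Selected 5 observations.

5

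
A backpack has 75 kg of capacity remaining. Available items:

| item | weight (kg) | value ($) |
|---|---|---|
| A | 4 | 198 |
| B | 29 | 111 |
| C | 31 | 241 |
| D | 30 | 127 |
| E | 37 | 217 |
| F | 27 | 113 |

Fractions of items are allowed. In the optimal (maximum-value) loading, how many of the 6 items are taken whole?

3

Greedy by value/weight ratio, highest first.
Order: A (198/4=49.50) > C (241/31=7.77) > E (217/37=5.86) > D (127/30=4.23) > F (113/27=4.19) > B (111/29=3.83)
Fill: take A (4 @ 198) → take C (31 @ 241) → take E (37 @ 217) → take 3/30 of D → 12.70; 75/75 used.
3 item(s) taken whole; one partial (take 3/30 of D).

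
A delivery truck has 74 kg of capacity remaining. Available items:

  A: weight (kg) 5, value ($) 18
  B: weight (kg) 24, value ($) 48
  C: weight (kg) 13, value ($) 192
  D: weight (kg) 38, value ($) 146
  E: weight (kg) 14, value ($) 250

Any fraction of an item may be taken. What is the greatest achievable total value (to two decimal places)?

Greedy by value/weight ratio, highest first.
Ratios (sorted): E 17.86, C 14.77, D 3.84, A 3.60, B 2.00
take E (14 @ 250); take C (13 @ 192); take D (38 @ 146); take A (5 @ 18); take 4/24 of B → 8.00. Capacity used 74/74.
Total value = 614.00

614.00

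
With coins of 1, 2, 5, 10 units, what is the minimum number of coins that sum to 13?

13 = 1×10 + 1×2 + 1×1
Total coins = 1 + 1 + 1 = 3

3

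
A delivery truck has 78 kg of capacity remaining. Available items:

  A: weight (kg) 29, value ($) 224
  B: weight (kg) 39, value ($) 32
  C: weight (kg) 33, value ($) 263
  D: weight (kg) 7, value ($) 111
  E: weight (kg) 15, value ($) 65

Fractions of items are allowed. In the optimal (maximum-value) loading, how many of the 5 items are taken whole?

Greedy by value/weight ratio, highest first.
Ratios (sorted): D 15.86, C 7.97, A 7.72, E 4.33, B 0.82
take D (7 @ 111); take C (33 @ 263); take A (29 @ 224); take 9/15 of E → 39.00. Capacity used 78/78.
3 item(s) taken whole; one partial (take 9/15 of E).

3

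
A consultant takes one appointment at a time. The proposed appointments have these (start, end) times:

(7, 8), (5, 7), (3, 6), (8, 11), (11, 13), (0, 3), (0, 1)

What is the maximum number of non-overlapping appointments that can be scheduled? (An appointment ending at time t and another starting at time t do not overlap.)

Order by finish time; keep every interval that doesn't clash with the previous kept one.
Sorted by end: (0,1)  (0,3)  (3,6)  (5,7)  (7,8)  (8,11)  (11,13)
take (0,1); skip (0,3); take (3,6); skip (5,7); take (7,8); take (8,11); take (11,13).
Selected 5 appointments.

5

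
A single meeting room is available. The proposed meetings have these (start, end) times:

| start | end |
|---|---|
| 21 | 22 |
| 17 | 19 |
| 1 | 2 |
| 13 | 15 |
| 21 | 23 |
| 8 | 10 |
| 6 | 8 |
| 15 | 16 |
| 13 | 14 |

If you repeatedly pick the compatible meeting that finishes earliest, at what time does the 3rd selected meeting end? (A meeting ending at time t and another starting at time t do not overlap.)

10

Sorted by end: (1,2)  (6,8)  (8,10)  (13,14)  (13,15)  (15,16)  (17,19)  (21,22)  (21,23)
take (1,2); take (6,8); take (8,10); take (13,14); skip (13,15); take (15,16); take (17,19); take (21,22); skip (21,23).
Selected: (1,2) (6,8) (8,10) (13,14) (15,16) (17,19) (21,22)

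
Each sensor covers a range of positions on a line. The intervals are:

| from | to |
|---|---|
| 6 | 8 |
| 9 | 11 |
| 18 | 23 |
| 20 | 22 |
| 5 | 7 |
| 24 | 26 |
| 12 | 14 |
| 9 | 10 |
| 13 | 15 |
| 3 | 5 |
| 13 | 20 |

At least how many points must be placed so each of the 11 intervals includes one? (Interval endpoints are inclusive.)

Sort by right endpoint; whenever an interval is uncovered, place a point at its right end.
By right end: [3,5]  [5,7]  [6,8]  [9,10]  [9,11]  [12,14]  [13,15]  [13,20]  [20,22]  [18,23]  [24,26]
[3,5] uncovered → point at 5; [6,8] uncovered → point at 8; [9,10] uncovered → point at 10; [12,14] uncovered → point at 14; [20,22] uncovered → point at 22; [24,26] uncovered → point at 26.
Points: 5, 8, 10, 14, 22, 26 (6 total).

6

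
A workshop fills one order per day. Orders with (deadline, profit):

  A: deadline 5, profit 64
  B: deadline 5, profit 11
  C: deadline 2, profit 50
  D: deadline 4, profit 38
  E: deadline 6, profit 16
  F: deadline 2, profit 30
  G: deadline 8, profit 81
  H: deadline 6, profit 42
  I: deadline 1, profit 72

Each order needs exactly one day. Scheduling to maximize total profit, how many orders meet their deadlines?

7

Sort by profit descending; place each in the latest free slot ≤ its deadline.
Profit order: G=81 I=72 A=64 C=50 H=42 D=38 F=30 E=16 B=11
Assign: G→slot 8, I→slot 1, A→slot 5, C→slot 2, H→slot 6, D→slot 4, F skipped, E→slot 3, B skipped.
Slots: [1:I] [2:C] [3:E] [4:D] [5:A] [6:H] [8:G]
7 of 9 scheduled.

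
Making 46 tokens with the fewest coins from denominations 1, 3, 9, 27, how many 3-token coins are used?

46 − 1×27→19 − 2×9→1 − 1×1→0
Count of 3: 0

0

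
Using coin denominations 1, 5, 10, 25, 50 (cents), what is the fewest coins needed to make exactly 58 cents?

5

58 = 1×50 + 1×5 + 3×1
Total coins = 1 + 1 + 3 = 5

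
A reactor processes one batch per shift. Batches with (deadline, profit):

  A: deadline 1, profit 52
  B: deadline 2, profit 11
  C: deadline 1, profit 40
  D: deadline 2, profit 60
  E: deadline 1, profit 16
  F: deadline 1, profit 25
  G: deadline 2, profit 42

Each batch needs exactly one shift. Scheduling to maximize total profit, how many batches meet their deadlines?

By profit: D(d2,60), A(d1,52), G(d2,42), C(d1,40), F(d1,25), E(d1,16), B(d2,11)
D→slot 2; A→slot 1; G skipped; C skipped; F skipped; E skipped; B skipped.
2 of 7 scheduled.

2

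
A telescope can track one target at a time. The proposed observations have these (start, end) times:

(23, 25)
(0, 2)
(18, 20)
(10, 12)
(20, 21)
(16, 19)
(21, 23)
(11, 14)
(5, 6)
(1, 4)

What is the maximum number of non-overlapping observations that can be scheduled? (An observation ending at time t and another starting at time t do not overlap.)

7

By end time: (0,2), (1,4), (5,6), (10,12), (11,14), (16,19), (18,20), (20,21), (21,23), (23,25).
Pick (0,2); next start ≥ 2 → (5,6); next start ≥ 6 → (10,12); next start ≥ 12 → (16,19); next start ≥ 19 → (20,21); next start ≥ 21 → (21,23); next start ≥ 23 → (23,25).
Selected 7 observations.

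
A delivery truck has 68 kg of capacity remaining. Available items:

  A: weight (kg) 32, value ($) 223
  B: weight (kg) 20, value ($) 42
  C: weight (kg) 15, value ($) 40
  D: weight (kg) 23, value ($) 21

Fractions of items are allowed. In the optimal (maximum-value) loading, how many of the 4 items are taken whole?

3

Order: A (223/32=6.97) > C (40/15=2.67) > B (42/20=2.10) > D (21/23=0.91)
Fill: take A (32 @ 223) → take C (15 @ 40) → take B (20 @ 42) → take 1/23 of D → 0.91; 68/68 used.
3 item(s) taken whole; one partial (take 1/23 of D).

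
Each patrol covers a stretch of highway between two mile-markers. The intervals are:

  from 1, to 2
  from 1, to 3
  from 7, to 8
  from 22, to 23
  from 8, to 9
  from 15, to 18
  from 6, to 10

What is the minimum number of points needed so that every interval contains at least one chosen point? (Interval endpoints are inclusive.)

4

Sort by right endpoint; whenever an interval is uncovered, place a point at its right end.
By right end: [1,2]  [1,3]  [7,8]  [8,9]  [6,10]  [15,18]  [22,23]
[1,2] uncovered → point at 2; [7,8] uncovered → point at 8; [15,18] uncovered → point at 18; [22,23] uncovered → point at 23.
Points: 2, 8, 18, 23 (4 total).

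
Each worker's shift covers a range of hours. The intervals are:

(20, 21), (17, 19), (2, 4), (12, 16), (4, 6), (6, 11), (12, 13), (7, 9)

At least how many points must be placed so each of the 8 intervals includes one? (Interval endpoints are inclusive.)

5

Sort by right endpoint; whenever an interval is uncovered, place a point at its right end.
Sorted: [2,4] [4,6] [7,9] [6,11] [12,13] [12,16] [17,19] [20,21]
{[2,4],[4,6]} hit by 4; {[7,9],[6,11]} hit by 9; {[12,13],[12,16]} hit by 13; {[17,19]} hit by 19; {[20,21]} hit by 21.
Points: 4, 9, 13, 19, 21 (5 total).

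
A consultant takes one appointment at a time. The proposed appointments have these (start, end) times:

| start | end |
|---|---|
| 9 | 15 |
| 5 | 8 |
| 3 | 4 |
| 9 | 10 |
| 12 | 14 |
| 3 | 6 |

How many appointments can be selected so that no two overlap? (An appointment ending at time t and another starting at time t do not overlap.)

4

Order by finish time; keep every interval that doesn't clash with the previous kept one.
By end time: (3,4), (3,6), (5,8), (9,10), (12,14), (9,15).
Pick (3,4); next start ≥ 4 → (5,8); next start ≥ 8 → (9,10); next start ≥ 10 → (12,14).
Selected 4 appointments.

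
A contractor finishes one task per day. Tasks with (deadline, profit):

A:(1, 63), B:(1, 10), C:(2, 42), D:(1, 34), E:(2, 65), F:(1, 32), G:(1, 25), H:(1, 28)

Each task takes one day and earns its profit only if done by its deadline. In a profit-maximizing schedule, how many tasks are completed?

Sort by profit descending; place each in the latest free slot ≤ its deadline.
Profit order: E=65 A=63 C=42 D=34 F=32 H=28 G=25 B=10
Assign: E→slot 2, A→slot 1, C skipped, D skipped, F skipped, H skipped, G skipped, B skipped.
Slots: [1:A] [2:E]
2 of 8 scheduled.

2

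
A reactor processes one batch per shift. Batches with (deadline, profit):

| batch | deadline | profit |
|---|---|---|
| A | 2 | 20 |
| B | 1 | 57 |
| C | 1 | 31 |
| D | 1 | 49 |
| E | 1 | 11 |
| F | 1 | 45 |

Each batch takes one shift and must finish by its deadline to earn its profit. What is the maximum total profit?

77

Profit order: B=57 D=49 F=45 C=31 A=20 E=11
Assign: B→slot 1, D skipped, F skipped, C skipped, A→slot 2, E skipped.
Slots: [1:B] [2:A]
Profit = 57 + 20 = 77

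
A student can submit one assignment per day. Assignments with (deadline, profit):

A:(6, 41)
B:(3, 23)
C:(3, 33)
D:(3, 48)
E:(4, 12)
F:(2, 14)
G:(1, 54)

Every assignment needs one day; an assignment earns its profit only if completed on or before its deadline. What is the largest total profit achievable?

Sort by profit descending; place each in the latest free slot ≤ its deadline.
By profit: G(d1,54), D(d3,48), A(d6,41), C(d3,33), B(d3,23), F(d2,14), E(d4,12)
G→slot 1; D→slot 3; A→slot 6; C→slot 2; B skipped; F skipped; E→slot 4.
Profit = 54 + 33 + 48 + 12 + 41 = 188

188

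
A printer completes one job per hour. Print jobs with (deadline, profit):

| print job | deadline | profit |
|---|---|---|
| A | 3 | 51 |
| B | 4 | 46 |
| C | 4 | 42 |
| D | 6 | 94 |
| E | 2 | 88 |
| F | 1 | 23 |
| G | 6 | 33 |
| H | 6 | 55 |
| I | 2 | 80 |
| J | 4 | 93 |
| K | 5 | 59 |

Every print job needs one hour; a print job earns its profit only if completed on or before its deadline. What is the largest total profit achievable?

Profit order: D=94 J=93 E=88 I=80 K=59 H=55 A=51 B=46 C=42 G=33 F=23
Assign: D→slot 6, J→slot 4, E→slot 2, I→slot 1, K→slot 5, H→slot 3, A skipped, B skipped, C skipped, G skipped, F skipped.
Slots: [1:I] [2:E] [3:H] [4:J] [5:K] [6:D]
Profit = 80 + 88 + 55 + 93 + 59 + 94 = 469

469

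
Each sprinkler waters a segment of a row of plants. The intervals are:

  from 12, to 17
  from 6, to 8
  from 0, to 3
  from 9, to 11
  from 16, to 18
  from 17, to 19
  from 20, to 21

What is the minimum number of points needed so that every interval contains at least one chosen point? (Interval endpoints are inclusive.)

5

Process intervals by earliest right end; each time one isn't hit yet, stab at its right endpoint.
Sorted: [0,3] [6,8] [9,11] [12,17] [16,18] [17,19] [20,21]
{[0,3]} hit by 3; {[6,8]} hit by 8; {[9,11]} hit by 11; {[12,17],[16,18],[17,19]} hit by 17; {[20,21]} hit by 21.
Points: 3, 8, 11, 17, 21 (5 total).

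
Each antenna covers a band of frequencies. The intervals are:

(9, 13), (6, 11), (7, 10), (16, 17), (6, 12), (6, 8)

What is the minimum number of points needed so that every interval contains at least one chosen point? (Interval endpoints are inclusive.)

3

Sorted: [6,8] [7,10] [6,11] [6,12] [9,13] [16,17]
{[6,8],[7,10],[6,11],[6,12]} hit by 8; {[9,13]} hit by 13; {[16,17]} hit by 17.
Points: 8, 13, 17 (3 total).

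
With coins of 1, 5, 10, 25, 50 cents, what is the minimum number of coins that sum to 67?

Greedy: take as many of the largest coin as possible, then repeat with the remainder.
67 = 1×50 + 1×10 + 1×5 + 2×1
Total coins = 1 + 1 + 1 + 2 = 5

5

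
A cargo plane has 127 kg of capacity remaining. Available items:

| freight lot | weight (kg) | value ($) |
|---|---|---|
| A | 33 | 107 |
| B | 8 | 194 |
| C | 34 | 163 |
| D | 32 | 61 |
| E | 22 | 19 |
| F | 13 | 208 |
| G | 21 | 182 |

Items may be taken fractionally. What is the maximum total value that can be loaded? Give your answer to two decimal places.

Ratios (sorted): B 24.25, F 16.00, G 8.67, C 4.79, A 3.24, D 1.91, E 0.86
take B (8 @ 194); take F (13 @ 208); take G (21 @ 182); take C (34 @ 163); take A (33 @ 107); take 18/32 of D → 34.31. Capacity used 127/127.
Total value = 888.31

888.31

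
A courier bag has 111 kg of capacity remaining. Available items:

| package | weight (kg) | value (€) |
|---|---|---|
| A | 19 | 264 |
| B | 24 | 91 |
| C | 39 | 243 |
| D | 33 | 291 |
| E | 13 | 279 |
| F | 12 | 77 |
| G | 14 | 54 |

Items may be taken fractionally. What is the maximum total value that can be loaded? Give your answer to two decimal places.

Greedy by value/weight ratio, highest first.
Order: E (279/13=21.46) > A (264/19=13.89) > D (291/33=8.82) > F (77/12=6.42) > C (243/39=6.23) > G (54/14=3.86) > B (91/24=3.79)
Fill: take E (13 @ 279) → take A (19 @ 264) → take D (33 @ 291) → take F (12 @ 77) → take 34/39 of C → 211.85; 111/111 used.
Total value = 1122.85

1122.85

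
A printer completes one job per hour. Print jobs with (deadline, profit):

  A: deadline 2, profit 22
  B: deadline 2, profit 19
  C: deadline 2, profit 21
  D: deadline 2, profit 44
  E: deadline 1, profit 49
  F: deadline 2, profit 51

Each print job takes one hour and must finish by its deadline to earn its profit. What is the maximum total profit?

Sort by profit descending; place each in the latest free slot ≤ its deadline.
Profit order: F=51 E=49 D=44 A=22 C=21 B=19
Assign: F→slot 2, E→slot 1, D skipped, A skipped, C skipped, B skipped.
Slots: [1:E] [2:F]
Profit = 49 + 51 = 100

100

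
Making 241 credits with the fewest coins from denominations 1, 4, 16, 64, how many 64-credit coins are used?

Use the largest denomination that fits, subtract, and repeat.
241 = 3×64 + 3×16 + 1×1
Count of 64: 3

3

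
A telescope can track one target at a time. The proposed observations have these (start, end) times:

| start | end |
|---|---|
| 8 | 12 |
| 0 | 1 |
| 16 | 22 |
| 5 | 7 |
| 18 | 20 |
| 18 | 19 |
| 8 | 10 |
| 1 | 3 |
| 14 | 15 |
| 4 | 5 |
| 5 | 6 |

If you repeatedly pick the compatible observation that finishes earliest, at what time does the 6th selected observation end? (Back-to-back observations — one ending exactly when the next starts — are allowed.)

15

Sort by end time and greedily take each interval whose start is ≥ the last chosen end.
Sorted by end: (0,1)  (1,3)  (4,5)  (5,6)  (5,7)  (8,10)  (8,12)  (14,15)  (18,19)  (18,20)  (16,22)
take (0,1); take (1,3); take (4,5); take (5,6); skip (5,7); take (8,10); skip (8,12); take (14,15); take (18,19); skip (16,22).
Selected: (0,1) (1,3) (4,5) (5,6) (8,10) (14,15) (18,19)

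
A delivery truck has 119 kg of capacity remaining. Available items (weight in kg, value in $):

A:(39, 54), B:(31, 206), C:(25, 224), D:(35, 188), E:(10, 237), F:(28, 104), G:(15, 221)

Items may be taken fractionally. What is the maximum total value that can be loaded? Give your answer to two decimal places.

Ratios (sorted): E 23.70, G 14.73, C 8.96, B 6.65, D 5.37, F 3.71, A 1.38
take E (10 @ 237); take G (15 @ 221); take C (25 @ 224); take B (31 @ 206); take D (35 @ 188); take 3/28 of F → 11.14. Capacity used 119/119.
Total value = 1087.14

1087.14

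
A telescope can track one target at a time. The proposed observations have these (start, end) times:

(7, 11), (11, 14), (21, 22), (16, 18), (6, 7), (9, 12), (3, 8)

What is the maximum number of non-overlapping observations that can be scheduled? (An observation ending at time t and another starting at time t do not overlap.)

Sort by end time and greedily take each interval whose start is ≥ the last chosen end.
By end time: (6,7), (3,8), (7,11), (9,12), (11,14), (16,18), (21,22).
Pick (6,7); next start ≥ 7 → (7,11); next start ≥ 11 → (11,14); next start ≥ 14 → (16,18); next start ≥ 18 → (21,22).
Selected 5 observations.

5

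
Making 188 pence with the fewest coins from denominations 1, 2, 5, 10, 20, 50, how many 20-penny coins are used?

1

188 = 3×50 + 1×20 + 1×10 + 1×5 + 1×2 + 1×1
Count of 20: 1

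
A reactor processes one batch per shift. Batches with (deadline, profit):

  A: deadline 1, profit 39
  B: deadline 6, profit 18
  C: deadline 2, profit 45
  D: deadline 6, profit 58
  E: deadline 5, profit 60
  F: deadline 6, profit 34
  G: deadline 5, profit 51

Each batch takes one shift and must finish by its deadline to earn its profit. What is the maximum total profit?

287

Take jobs in profit order; each goes to the latest open slot no later than its deadline.
By profit: E(d5,60), D(d6,58), G(d5,51), C(d2,45), A(d1,39), F(d6,34), B(d6,18)
E→slot 5; D→slot 6; G→slot 4; C→slot 2; A→slot 1; F→slot 3; B skipped.
Profit = 39 + 45 + 34 + 51 + 60 + 58 = 287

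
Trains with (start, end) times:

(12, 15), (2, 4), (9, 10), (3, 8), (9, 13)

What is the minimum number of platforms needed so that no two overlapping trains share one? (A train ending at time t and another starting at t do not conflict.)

starts: [2, 3, 9, 9, 12]
ends:   [4, 8, 10, 13, 15]
s2→1 s3→2  — peak 2.

2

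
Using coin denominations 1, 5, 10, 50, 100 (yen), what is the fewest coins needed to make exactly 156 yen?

Use the largest denomination that fits, subtract, and repeat.
156 − 1×100→56 − 1×50→6 − 1×5→1 − 1×1→0
Total coins = 1 + 1 + 1 + 1 = 4

4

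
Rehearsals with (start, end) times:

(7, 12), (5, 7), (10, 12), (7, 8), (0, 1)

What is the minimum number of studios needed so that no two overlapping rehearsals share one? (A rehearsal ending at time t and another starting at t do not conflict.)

Count concurrent intervals with a sweep; the peak is the room count.
starts: [0, 5, 7, 7, 10]
ends:   [1, 7, 8, 12, 12]
s0→1 e1→0 s5→1 e7→0 s7→1 s7→2  — peak 2.

2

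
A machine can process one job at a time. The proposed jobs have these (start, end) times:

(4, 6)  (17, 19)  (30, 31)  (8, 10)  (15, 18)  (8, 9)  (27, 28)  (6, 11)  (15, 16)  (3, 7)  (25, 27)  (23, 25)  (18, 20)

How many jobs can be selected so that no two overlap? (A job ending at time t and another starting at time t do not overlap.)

Order by finish time; keep every interval that doesn't clash with the previous kept one.
By end time: (4,6), (3,7), (8,9), (8,10), (6,11), (15,16), (15,18), (17,19), (18,20), (23,25), (25,27), (27,28), (30,31).
Pick (4,6); next start ≥ 6 → (8,9); next start ≥ 9 → (15,16); next start ≥ 16 → (17,19); next start ≥ 19 → (23,25); next start ≥ 25 → (25,27); next start ≥ 27 → (27,28); next start ≥ 28 → (30,31).
Selected 8 jobs.

8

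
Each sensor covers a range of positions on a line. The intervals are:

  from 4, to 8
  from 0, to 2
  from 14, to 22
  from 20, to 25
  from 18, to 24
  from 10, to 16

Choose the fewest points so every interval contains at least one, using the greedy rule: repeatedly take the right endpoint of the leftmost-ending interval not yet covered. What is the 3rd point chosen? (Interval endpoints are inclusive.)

Sort by right endpoint; whenever an interval is uncovered, place a point at its right end.
Sorted: [0,2] [4,8] [10,16] [14,22] [18,24] [20,25]
{[0,2]} hit by 2; {[4,8]} hit by 8; {[10,16],[14,22]} hit by 16; {[18,24],[20,25]} hit by 24.
Points: 2, 8, 16, 24 (4 total).

16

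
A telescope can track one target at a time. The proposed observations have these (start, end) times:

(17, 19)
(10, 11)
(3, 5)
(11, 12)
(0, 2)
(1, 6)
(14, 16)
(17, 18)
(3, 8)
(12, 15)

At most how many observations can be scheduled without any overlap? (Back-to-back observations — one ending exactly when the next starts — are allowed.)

Sort by end time and greedily take each interval whose start is ≥ the last chosen end.
Sorted by end: (0,2)  (3,5)  (1,6)  (3,8)  (10,11)  (11,12)  (12,15)  (14,16)  (17,18)  (17,19)
take (0,2); take (3,5); skip (3,8); take (10,11); take (11,12); take (12,15); take (17,18); skip (17,19).
Selected 6 observations.

6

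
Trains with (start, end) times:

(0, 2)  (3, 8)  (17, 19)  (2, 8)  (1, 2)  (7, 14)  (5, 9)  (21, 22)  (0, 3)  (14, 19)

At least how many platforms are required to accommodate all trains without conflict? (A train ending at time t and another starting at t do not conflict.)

Events (time:±→running): 0:+→1 0:+→2 1:+→3 2:-→2 2:-→1 2:+→2 3:-→1 3:+→2 5:+→3 7:+→4 … peak 4.

4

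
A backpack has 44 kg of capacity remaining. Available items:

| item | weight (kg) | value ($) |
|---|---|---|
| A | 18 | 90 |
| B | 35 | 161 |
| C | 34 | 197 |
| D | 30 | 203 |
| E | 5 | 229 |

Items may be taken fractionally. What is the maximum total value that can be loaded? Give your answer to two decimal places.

Greedy by value/weight ratio, highest first.
Ratios (sorted): E 45.80, D 6.77, C 5.79, A 5.00, B 4.60
take E (5 @ 229); take D (30 @ 203); take 9/34 of C → 52.15. Capacity used 44/44.
Total value = 484.15

484.15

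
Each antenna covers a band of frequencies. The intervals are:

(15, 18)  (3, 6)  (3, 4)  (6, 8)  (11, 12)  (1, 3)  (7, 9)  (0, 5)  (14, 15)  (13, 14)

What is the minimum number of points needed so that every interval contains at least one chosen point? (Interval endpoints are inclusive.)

5

Process intervals by earliest right end; each time one isn't hit yet, stab at its right endpoint.
Sorted: [1,3] [3,4] [0,5] [3,6] [6,8] [7,9] [11,12] [13,14] [14,15] [15,18]
{[1,3],[3,4],[0,5],[3,6]} hit by 3; {[6,8],[7,9]} hit by 8; {[11,12]} hit by 12; {[13,14],[14,15]} hit by 14; {[15,18]} hit by 18.
Points: 3, 8, 12, 14, 18 (5 total).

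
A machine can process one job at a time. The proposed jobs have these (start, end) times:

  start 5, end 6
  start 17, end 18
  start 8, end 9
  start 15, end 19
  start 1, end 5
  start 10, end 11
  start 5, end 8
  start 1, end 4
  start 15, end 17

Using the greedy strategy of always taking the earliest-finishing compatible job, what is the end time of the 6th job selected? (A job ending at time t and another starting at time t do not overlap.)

Order by finish time; keep every interval that doesn't clash with the previous kept one.
Sorted by end: (1,4)  (1,5)  (5,6)  (5,8)  (8,9)  (10,11)  (15,17)  (17,18)  (15,19)
take (1,4); take (5,6); take (8,9); take (10,11); take (15,17); take (17,18); skip (15,19).
Selected: (1,4) (5,6) (8,9) (10,11) (15,17) (17,18)

18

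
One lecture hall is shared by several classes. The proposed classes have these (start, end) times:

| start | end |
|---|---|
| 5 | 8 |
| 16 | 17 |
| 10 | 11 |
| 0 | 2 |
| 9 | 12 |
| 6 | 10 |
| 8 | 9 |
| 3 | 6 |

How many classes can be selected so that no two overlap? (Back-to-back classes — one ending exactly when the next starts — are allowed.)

5

By end time: (0,2), (3,6), (5,8), (8,9), (6,10), (10,11), (9,12), (16,17).
Pick (0,2); next start ≥ 2 → (3,6); next start ≥ 6 → (8,9); next start ≥ 9 → (10,11); next start ≥ 11 → (16,17).
Selected 5 classes.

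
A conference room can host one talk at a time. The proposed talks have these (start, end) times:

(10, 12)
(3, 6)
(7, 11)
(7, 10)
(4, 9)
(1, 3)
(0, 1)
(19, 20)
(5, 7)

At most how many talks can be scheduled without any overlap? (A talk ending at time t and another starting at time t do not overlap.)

By end time: (0,1), (1,3), (3,6), (5,7), (4,9), (7,10), (7,11), (10,12), (19,20).
Pick (0,1); next start ≥ 1 → (1,3); next start ≥ 3 → (3,6); next start ≥ 6 → (7,10); next start ≥ 10 → (10,12); next start ≥ 12 → (19,20).
Selected 6 talks.

6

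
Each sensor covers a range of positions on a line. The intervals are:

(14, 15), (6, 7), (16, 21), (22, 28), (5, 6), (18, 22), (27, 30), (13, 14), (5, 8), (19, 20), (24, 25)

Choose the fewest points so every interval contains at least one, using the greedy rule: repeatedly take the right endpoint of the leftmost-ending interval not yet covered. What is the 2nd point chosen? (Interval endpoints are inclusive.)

14

Sort by right endpoint; whenever an interval is uncovered, place a point at its right end.
By right end: [5,6]  [6,7]  [5,8]  [13,14]  [14,15]  [19,20]  [16,21]  [18,22]  [24,25]  [22,28]  [27,30]
[5,6] uncovered → point at 6; [13,14] uncovered → point at 14; [19,20] uncovered → point at 20; [24,25] uncovered → point at 25; [27,30] uncovered → point at 30.
Points: 6, 14, 20, 25, 30 (5 total).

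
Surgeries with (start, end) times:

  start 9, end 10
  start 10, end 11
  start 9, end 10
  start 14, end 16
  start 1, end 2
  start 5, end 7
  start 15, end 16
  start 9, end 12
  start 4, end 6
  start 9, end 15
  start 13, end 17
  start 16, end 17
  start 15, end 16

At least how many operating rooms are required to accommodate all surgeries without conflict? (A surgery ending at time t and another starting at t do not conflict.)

4

The answer is the maximum number of intervals overlapping at any instant.
Events (time:±→running): 1:+→1 2:-→0 4:+→1 5:+→2 6:-→1 7:-→0 9:+→1 9:+→2 9:+→3 9:+→4 … peak 4.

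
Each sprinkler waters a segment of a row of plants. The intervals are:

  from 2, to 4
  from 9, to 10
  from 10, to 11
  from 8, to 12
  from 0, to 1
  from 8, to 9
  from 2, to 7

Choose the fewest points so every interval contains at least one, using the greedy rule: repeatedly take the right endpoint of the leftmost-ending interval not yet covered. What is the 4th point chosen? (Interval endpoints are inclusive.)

11

Process intervals by earliest right end; each time one isn't hit yet, stab at its right endpoint.
By right end: [0,1]  [2,4]  [2,7]  [8,9]  [9,10]  [10,11]  [8,12]
[0,1] uncovered → point at 1; [2,4] uncovered → point at 4; [8,9] uncovered → point at 9; [10,11] uncovered → point at 11.
Points: 1, 4, 9, 11 (4 total).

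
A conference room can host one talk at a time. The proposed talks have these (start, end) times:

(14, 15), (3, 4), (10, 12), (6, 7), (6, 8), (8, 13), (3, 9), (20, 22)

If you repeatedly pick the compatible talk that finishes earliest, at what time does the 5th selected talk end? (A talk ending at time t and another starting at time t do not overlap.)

22

By end time: (3,4), (6,7), (6,8), (3,9), (10,12), (8,13), (14,15), (20,22).
Pick (3,4); next start ≥ 4 → (6,7); next start ≥ 7 → (10,12); next start ≥ 12 → (14,15); next start ≥ 15 → (20,22).
Selected: (3,4) (6,7) (10,12) (14,15) (20,22)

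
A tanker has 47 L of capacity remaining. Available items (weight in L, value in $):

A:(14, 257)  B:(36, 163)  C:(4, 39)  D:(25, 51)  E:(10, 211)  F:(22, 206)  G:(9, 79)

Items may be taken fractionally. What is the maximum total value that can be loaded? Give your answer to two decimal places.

684.91

Sort by value per unit weight and fill in that order.
Order: E (211/10=21.10) > A (257/14=18.36) > C (39/4=9.75) > F (206/22=9.36) > G (79/9=8.78) > B (163/36=4.53) > D (51/25=2.04)
Fill: take E (10 @ 211) → take A (14 @ 257) → take C (4 @ 39) → take 19/22 of F → 177.91; 47/47 used.
Total value = 684.91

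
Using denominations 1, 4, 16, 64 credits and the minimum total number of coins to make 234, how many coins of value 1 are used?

2

234 = 3×64 + 2×16 + 2×4 + 2×1
Count of 1: 2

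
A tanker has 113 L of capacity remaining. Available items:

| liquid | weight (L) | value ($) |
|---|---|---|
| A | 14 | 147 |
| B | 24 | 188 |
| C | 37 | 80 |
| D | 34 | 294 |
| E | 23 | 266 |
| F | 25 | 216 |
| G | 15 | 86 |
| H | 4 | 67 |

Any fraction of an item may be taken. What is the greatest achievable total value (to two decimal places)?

1091.83

Order: H (67/4=16.75) > E (266/23=11.57) > A (147/14=10.50) > D (294/34=8.65) > F (216/25=8.64) > B (188/24=7.83) > G (86/15=5.73) > C (80/37=2.16)
Fill: take H (4 @ 67) → take E (23 @ 266) → take A (14 @ 147) → take D (34 @ 294) → take F (25 @ 216) → take 13/24 of B → 101.83; 113/113 used.
Total value = 1091.83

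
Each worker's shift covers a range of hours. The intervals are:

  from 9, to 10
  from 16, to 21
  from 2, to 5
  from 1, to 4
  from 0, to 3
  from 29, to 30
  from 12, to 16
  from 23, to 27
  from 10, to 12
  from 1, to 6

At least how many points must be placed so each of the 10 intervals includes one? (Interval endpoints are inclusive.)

5

Sort by right endpoint; whenever an interval is uncovered, place a point at its right end.
By right end: [0,3]  [1,4]  [2,5]  [1,6]  [9,10]  [10,12]  [12,16]  [16,21]  [23,27]  [29,30]
[0,3] uncovered → point at 3; [9,10] uncovered → point at 10; [12,16] uncovered → point at 16; [23,27] uncovered → point at 27; [29,30] uncovered → point at 30.
Points: 3, 10, 16, 27, 30 (5 total).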